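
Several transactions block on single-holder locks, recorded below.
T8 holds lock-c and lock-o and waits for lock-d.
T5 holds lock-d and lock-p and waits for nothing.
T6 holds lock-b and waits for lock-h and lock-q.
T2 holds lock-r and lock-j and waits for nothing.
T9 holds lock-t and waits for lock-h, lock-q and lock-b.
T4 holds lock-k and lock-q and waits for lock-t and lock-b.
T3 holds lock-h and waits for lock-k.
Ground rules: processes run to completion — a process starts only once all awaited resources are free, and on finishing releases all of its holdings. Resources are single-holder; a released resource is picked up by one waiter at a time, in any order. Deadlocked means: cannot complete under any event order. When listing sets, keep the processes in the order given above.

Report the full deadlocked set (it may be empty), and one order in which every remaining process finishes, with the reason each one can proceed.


Deadlocked set: T6, T9, T4 and T3.
Key observation: the loop T6 -> T4 -> T6 blocks itself forever; T9 and T3 are caught in further circular waits.
The rest can finish in the order T2, T5, T8.
Walking it through:
  run T2 (it waits on nothing); releases lock-r and lock-j
  run T5 (it waits on nothing); releases lock-d and lock-p
  T8: everything it awaited (lock-d) is free; runs, freeing lock-c and lock-o


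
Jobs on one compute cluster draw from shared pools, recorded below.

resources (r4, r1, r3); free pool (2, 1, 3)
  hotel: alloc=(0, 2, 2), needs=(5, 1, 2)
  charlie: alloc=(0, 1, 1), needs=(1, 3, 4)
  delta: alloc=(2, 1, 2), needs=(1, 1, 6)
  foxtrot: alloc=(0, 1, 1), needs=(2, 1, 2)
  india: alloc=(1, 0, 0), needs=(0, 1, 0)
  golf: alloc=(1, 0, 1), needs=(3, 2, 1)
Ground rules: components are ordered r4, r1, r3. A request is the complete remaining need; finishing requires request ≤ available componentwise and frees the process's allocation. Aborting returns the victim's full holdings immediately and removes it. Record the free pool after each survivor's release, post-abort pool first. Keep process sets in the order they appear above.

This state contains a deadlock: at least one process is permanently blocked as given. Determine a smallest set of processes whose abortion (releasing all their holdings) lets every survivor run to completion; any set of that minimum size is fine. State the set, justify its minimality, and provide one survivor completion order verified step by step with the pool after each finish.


Minimum abort set: hotel.
Key observation: no ordering could ever have run charlie before the abort of hotel; with (0, 2, 2) back in the pool it fits at step 1.
Minimality: the empty abort set fails — the state is deadlocked as it stands.
One survivor order: charlie, india, golf, delta, foxtrot. Verifying each step (post-abort pool first):
  pool = (2, 3, 5)
  charlie needs (1, 3, 4) <= (2, 3, 5) -> finishes; pool += (0, 1, 1) = (2, 4, 6)
  india needs (0, 1, 0) <= (2, 4, 6) -> finishes; pool += (1, 0, 0) = (3, 4, 6)
  golf needs (3, 2, 1) <= (3, 4, 6) -> finishes; pool += (1, 0, 1) = (4, 4, 7)
  delta needs (1, 1, 6) <= (4, 4, 7) -> finishes; pool += (2, 1, 2) = (6, 5, 9)
  foxtrot needs (2, 1, 2) <= (6, 5, 9) -> finishes; pool += (0, 1, 1) = (6, 6, 10)


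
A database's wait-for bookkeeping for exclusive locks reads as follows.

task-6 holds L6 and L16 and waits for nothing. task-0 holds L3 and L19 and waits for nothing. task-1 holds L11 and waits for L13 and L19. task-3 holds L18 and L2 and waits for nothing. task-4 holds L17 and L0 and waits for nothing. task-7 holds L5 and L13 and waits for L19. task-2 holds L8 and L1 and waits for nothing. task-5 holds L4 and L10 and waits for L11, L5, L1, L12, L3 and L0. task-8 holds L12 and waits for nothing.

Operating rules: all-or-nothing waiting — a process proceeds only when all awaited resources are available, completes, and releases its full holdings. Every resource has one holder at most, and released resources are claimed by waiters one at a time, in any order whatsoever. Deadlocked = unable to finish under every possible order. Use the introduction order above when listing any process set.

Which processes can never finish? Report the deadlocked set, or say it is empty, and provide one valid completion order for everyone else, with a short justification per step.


Nothing here is deadlocked.
Key observation: the waits form no ring: some process can always run, and its releases unblock the others one by one.
A valid finishing order for the others: task-0, task-6, task-4, task-3, task-7, task-1, task-8, task-2, task-5.
Verifying each step:
  task-0: no waits; runs immediately, freeing L3 and L19
  task-6: no waits; runs immediately, freeing L6 and L16
  task-4: no waits; runs immediately, freeing L17 and L0
  task-3: no waits; runs immediately, freeing L18 and L2
  run task-7 (all its waits — L19 — are resolved); releases L5 and L13
  run task-1 (all its waits — L13 and L19 — are resolved); releases L11
  task-8: no waits; runs immediately, freeing L12
  task-2: no waits; runs immediately, freeing L8 and L1
  run task-5 (all its waits — L11, L5, L1, L12, L3 and L0 — are resolved); releases L4 and L10


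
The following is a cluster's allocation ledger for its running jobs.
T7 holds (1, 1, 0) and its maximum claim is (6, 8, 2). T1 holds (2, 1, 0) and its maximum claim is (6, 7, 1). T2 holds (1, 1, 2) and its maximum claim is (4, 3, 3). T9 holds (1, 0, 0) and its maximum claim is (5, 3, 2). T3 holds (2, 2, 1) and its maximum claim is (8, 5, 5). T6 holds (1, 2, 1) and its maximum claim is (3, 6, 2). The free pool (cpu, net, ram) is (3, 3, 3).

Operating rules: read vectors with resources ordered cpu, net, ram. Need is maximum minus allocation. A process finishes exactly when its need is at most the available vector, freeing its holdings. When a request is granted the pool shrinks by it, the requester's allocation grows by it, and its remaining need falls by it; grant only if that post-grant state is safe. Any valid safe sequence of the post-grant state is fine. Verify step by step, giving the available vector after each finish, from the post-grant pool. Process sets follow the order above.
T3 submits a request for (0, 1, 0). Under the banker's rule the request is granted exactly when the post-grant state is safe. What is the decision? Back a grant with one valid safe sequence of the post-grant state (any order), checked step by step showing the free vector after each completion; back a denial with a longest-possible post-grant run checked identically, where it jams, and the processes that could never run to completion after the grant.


DENY: after the grant no complete ordering would exist.
Key observation: after T2, T9 the pool peaks at (5, 3, 5), and each blocked process is short somewhere: T7 on net; T1 on net; T3 on cpu; T6 on net.
On the post-grant state, T2, T9 is a maximal run — nothing extends it. Check, step by step:
  pool = (3, 2, 3)
  run T2 (needs (3, 2, 1), free (3, 2, 3)); after release of (1, 1, 2) the pool is (4, 3, 5)
  run T9 (needs (4, 3, 2), free (4, 3, 5)); after release of (1, 0, 0) the pool is (5, 3, 5)
  T7 still needs (5, 7, 2) but only (5, 3, 5) is free — short on net
  T1 still needs (4, 6, 1) but only (5, 3, 5) is free — short on net
  T3 still needs (6, 2, 4) but only (5, 3, 5) is free — short on cpu
  T6 still needs (2, 4, 1) but only (5, 3, 5) is free — short on net
Had the request been granted, T7, T1, T3 and T6 could never finish.


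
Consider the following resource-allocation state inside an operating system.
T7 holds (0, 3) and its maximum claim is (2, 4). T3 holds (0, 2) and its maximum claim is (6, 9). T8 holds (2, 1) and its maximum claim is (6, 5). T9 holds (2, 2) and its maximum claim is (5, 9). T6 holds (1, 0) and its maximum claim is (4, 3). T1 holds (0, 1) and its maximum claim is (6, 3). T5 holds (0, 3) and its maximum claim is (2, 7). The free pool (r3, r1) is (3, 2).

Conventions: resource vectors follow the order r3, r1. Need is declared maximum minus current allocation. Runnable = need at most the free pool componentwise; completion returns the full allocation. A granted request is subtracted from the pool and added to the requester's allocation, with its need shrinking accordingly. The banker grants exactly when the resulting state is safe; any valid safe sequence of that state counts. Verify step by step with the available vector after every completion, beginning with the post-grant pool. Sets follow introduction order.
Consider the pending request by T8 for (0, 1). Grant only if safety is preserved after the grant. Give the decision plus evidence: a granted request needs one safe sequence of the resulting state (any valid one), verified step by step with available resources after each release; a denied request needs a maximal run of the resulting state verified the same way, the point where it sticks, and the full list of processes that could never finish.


GRANT: granting preserves safety; a valid post-grant sequence is T7, T5, T9, T6, T3, T8, T1.
Key observation: post-grant, (3, 1) remains, and an order beginning with T7 completes everyone.
Verifying the post-grant state step by step:
  pool = (3, 1)
  run T7 (needs (2, 1), free (3, 1)); after release of (0, 3) the pool is (3, 4)
  run T5 (needs (2, 4), free (3, 4)); after release of (0, 3) the pool is (3, 7)
  run T9 (needs (3, 7), free (3, 7)); after release of (2, 2) the pool is (5, 9)
  run T6 (needs (3, 3), free (5, 9)); after release of (1, 0) the pool is (6, 9)
  run T3 (needs (6, 7), free (6, 9)); after release of (0, 2) the pool is (6, 11)
  run T8 (needs (4, 3), free (6, 11)); after release of (2, 2) the pool is (8, 13)
  run T1 (needs (6, 2), free (8, 13)); after release of (0, 1) the pool is (8, 14)


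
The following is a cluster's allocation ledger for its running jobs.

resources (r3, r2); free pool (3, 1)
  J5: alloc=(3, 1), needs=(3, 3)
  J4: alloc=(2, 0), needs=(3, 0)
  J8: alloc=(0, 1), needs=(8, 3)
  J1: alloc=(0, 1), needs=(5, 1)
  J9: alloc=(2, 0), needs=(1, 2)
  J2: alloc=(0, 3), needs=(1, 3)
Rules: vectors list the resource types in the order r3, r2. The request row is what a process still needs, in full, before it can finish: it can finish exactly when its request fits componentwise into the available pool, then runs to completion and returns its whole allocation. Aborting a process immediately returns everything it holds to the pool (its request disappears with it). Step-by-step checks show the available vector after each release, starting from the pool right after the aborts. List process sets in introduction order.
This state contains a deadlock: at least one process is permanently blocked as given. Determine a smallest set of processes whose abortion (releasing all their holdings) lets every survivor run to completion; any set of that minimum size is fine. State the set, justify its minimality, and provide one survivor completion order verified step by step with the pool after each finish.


The answer: abort J2.
Key observation: J5 had no path to completion before; after the abort of J2 ((0, 3) returned), step 1 is where it fits.
Minimality: the empty abort set fails — the state is deadlocked as it stands.
One survivor order: J5, J9, J1, J4, J8. Check, step by step (post-abort pool first):
  pool = (3, 4)
  run J5 (needs (3, 3), free (3, 4)); after release of (3, 1) the pool is (6, 5)
  run J9 (needs (1, 2), free (6, 5)); after release of (2, 0) the pool is (8, 5)
  run J1 (needs (5, 1), free (8, 5)); after release of (0, 1) the pool is (8, 6)
  run J4 (needs (3, 0), free (8, 6)); after release of (2, 0) the pool is (10, 6)
  run J8 (needs (8, 3), free (10, 6)); after release of (0, 1) the pool is (10, 7)


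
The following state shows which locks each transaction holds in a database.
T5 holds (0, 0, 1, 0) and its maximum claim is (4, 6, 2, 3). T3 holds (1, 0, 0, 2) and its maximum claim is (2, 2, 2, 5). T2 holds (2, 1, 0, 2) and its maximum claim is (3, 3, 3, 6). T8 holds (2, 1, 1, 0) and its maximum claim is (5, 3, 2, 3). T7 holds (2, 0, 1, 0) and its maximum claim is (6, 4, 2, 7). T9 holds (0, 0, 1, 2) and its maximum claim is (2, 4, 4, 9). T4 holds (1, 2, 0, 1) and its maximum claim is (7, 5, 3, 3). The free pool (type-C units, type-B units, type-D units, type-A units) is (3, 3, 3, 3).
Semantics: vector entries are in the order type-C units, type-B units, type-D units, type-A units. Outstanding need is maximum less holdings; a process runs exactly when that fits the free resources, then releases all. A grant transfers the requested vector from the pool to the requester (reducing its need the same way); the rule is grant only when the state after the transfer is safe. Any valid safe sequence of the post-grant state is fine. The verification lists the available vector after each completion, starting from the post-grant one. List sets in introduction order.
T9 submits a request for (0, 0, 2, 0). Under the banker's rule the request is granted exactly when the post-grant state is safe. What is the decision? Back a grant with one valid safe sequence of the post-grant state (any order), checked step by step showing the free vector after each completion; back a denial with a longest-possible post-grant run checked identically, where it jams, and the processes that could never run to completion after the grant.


DENY — the pretend-granted state is unsafe.
Key observation: after T8, T3 the pool peaks at (6, 4, 2, 5), and each blocked process is short somewhere: T5 on type-B units; T2 on type-D units; T7 on type-A units; T9 on type-A units; T4 on type-D units.
Pretend the grant happened; the run T8, T3 goes as far as possible. Check, step by step:
  pool = (3, 3, 1, 3)
  T8: need (3, 2, 1, 3) fits (3, 3, 1, 3); releases (2, 1, 1, 0), pool now (5, 4, 2, 3)
  T3: need (1, 2, 2, 3) fits (5, 4, 2, 3); releases (1, 0, 0, 2), pool now (6, 4, 2, 5)
  T5 cannot run: need (4, 6, 1, 3) vs free (6, 4, 2, 5) (insufficient type-B units)
  T2 cannot run: need (1, 2, 3, 4) vs free (6, 4, 2, 5) (insufficient type-D units)
  T7 cannot run: need (4, 4, 1, 7) vs free (6, 4, 2, 5) (insufficient type-A units)
  T9 cannot run: need (2, 4, 1, 7) vs free (6, 4, 2, 5) (insufficient type-A units)
  T4 cannot run: need (6, 3, 3, 2) vs free (6, 4, 2, 5) (insufficient type-D units)
Had the request been granted, T5, T2, T7, T9 and T4 could never finish.


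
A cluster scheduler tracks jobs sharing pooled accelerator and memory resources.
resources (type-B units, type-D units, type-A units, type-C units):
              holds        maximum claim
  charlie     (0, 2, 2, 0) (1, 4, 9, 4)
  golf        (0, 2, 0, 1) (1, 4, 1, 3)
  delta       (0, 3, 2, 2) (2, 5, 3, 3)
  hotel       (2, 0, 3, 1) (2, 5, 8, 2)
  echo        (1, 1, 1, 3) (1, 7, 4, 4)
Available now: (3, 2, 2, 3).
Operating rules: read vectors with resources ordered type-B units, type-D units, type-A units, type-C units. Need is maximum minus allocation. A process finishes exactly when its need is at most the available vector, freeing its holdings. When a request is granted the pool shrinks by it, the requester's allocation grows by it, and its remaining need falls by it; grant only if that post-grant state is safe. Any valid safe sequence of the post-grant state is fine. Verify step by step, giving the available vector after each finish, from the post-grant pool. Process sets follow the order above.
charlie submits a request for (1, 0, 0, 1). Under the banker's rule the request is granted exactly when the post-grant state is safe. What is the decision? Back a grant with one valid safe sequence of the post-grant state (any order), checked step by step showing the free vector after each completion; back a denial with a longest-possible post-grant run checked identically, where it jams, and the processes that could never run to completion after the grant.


GRANT — the state after the grant stays safe, e.g. via delta, golf, echo, hotel, charlie.
Key observation: (2, 2, 2, 2) free after granting still covers delta first, and each release covers the next.
Step-by-step check of the post-grant state:
  pool = (2, 2, 2, 2)
  run delta (needs (2, 2, 1, 1), free (2, 2, 2, 2)); after release of (0, 3, 2, 2) the pool is (2, 5, 4, 4)
  run golf (needs (1, 2, 1, 2), free (2, 5, 4, 4)); after release of (0, 2, 0, 1) the pool is (2, 7, 4, 5)
  run echo (needs (0, 6, 3, 1), free (2, 7, 4, 5)); after release of (1, 1, 1, 3) the pool is (3, 8, 5, 8)
  run hotel (needs (0, 5, 5, 1), free (3, 8, 5, 8)); after release of (2, 0, 3, 1) the pool is (5, 8, 8, 9)
  run charlie (needs (0, 2, 7, 3), free (5, 8, 8, 9)); after release of (1, 2, 2, 1) the pool is (6, 10, 10, 10)


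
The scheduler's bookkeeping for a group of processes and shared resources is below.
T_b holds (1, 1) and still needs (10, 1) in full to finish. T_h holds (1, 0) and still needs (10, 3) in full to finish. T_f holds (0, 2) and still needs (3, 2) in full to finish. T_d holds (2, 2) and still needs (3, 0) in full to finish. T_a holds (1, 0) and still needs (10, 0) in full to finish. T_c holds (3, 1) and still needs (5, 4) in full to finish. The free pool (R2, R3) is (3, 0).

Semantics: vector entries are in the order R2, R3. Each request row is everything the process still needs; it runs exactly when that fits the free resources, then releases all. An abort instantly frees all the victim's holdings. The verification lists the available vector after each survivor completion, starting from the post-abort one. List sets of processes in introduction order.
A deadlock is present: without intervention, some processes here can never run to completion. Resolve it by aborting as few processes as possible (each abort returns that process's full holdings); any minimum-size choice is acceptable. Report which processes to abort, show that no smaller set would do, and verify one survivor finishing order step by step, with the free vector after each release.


Minimum abort set: T_b and T_h.
Key observation: the deadlocked T_a becomes finishable only because T_b and T_h released (2, 1); it completes at step 4 below.
No one abort is enough; case by case: T_b alone leaves T_h blocked (short on R2); T_h alone leaves T_b blocked (short on R2); T_f alone leaves T_b blocked (short on R2); T_d alone leaves T_b blocked (short on R2); T_a alone leaves T_b blocked (short on R2); T_c alone leaves T_b blocked (short on R2).
Survivors finish in the order: T_d, T_f, T_c, T_a. Verifying each step (pool after the aborts first):
  pool = (5, 1)
  T_d: need (3, 0) fits (5, 1); releases (2, 2), pool now (7, 3)
  T_f: need (3, 2) fits (7, 3); releases (0, 2), pool now (7, 5)
  T_c: need (5, 4) fits (7, 5); releases (3, 1), pool now (10, 6)
  T_a: need (10, 0) fits (10, 6); releases (1, 0), pool now (11, 6)


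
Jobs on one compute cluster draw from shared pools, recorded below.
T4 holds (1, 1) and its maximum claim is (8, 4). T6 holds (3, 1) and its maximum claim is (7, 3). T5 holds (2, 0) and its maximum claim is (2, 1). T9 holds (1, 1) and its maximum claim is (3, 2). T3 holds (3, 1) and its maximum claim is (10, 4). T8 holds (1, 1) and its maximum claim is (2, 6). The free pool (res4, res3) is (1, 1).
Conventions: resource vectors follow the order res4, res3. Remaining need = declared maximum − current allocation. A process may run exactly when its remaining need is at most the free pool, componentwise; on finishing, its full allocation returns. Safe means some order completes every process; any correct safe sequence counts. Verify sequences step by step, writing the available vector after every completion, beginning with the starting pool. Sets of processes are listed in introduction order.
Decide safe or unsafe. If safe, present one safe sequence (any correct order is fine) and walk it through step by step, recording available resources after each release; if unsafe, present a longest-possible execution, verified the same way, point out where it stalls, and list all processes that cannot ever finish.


SAFE. One safe sequence: T5, T9, T6, T3, T4, T8.
Key observation: at T5 the run first touches a limit — (0, 1) against (1, 1), exact on a resource it actually requests.
Check, step by step:
  pool = (1, 1)
  run T5 (needs (0, 1), free (1, 1)); after release of (2, 0) the pool is (3, 1)
  run T9 (needs (2, 1), free (3, 1)); after release of (1, 1) the pool is (4, 2)
  run T6 (needs (4, 2), free (4, 2)); after release of (3, 1) the pool is (7, 3)
  run T3 (needs (7, 3), free (7, 3)); after release of (3, 1) the pool is (10, 4)
  run T4 (needs (7, 3), free (10, 4)); after release of (1, 1) the pool is (11, 5)
  run T8 (needs (1, 5), free (11, 5)); after release of (1, 1) the pool is (12, 6)


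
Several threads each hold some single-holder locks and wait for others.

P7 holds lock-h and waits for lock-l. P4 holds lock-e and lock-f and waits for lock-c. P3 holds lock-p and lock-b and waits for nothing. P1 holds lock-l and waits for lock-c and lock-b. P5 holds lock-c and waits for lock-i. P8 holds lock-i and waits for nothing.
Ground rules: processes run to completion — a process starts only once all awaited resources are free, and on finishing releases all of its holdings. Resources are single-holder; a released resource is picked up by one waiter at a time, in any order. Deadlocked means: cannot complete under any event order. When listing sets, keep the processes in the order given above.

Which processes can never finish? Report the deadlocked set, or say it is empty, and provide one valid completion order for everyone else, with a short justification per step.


The deadlocked set is empty.
Key observation: no waiting chain loops back on itself — every chain ends at a process that waits on nothing, so everyone eventually runs.
A valid finishing order for the others: P8, P3, P5, P1, P4, P7.
Walking it through:
  run P8 (it waits on nothing); releases lock-i
  run P3 (it waits on nothing); releases lock-p and lock-b
  run P5 (all its waits — lock-i — are resolved); releases lock-c
  run P1 (all its waits — lock-c and lock-b — are resolved); releases lock-l
  run P4 (all its waits — lock-c — are resolved); releases lock-e and lock-f
  run P7 (all its waits — lock-l — are resolved); releases lock-h


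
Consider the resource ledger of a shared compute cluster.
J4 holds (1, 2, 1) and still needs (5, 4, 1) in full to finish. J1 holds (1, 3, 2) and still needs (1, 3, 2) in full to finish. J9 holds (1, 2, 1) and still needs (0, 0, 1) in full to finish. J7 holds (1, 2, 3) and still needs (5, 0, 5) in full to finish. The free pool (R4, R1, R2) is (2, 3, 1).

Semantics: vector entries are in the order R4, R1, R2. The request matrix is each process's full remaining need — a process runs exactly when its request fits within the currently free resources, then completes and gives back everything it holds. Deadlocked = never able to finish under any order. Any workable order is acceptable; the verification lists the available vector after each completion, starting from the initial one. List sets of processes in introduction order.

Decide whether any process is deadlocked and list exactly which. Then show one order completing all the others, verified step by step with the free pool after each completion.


The deadlocked set is J4 and J7.
Key observation: no order helps: past J9, J1, the free pool tops out at (4, 8, 4), below what each blocked process needs in R4.
One completion order for the rest: J9, J1. Check, step by step:
  pool = (2, 3, 1)
  run J9 (needs (0, 0, 1), free (2, 3, 1)); after release of (1, 2, 1) the pool is (3, 5, 2)
  run J1 (needs (1, 3, 2), free (3, 5, 2)); after release of (1, 3, 2) the pool is (4, 8, 4)
The stuck group stays short no matter what:
  J4 cannot run: need (5, 4, 1) vs free (4, 8, 4) (insufficient R4)
  J7 cannot run: need (5, 0, 5) vs free (4, 8, 4) (insufficient R4 and R2)


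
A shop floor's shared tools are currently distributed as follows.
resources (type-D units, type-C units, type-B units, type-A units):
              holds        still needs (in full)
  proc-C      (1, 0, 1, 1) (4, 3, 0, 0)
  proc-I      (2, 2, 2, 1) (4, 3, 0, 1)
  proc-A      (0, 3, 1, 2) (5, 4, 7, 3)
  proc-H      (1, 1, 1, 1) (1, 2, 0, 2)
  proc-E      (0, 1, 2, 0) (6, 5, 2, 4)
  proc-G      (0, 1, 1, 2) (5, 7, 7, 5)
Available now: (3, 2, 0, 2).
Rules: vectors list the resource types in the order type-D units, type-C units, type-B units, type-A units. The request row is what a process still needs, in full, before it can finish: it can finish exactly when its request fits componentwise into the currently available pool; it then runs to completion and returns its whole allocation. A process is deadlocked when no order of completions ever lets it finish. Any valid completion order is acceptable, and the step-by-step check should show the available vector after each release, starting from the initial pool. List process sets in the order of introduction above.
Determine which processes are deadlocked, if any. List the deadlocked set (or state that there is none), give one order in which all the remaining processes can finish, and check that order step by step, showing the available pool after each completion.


Deadlocked: proc-A and proc-G.
Key observation: the wall is type-B units: completing proc-H, proc-I, proc-C, proc-E brings the pool only to (7, 6, 6, 5), and all the rest need more.
One completion order for the rest: proc-H, proc-I, proc-C, proc-E. Verifying each step:
  pool = (3, 2, 0, 2)
  proc-H needs (1, 2, 0, 2) <= (3, 2, 0, 2) -> finishes; pool += (1, 1, 1, 1) = (4, 3, 1, 3)
  proc-I needs (4, 3, 0, 1) <= (4, 3, 1, 3) -> finishes; pool += (2, 2, 2, 1) = (6, 5, 3, 4)
  proc-C needs (4, 3, 0, 0) <= (6, 5, 3, 4) -> finishes; pool += (1, 0, 1, 1) = (7, 5, 4, 5)
  proc-E needs (6, 5, 2, 4) <= (7, 5, 4, 5) -> finishes; pool += (0, 1, 2, 0) = (7, 6, 6, 5)
The blocked processes can never fit:
  proc-A still needs (5, 4, 7, 3) but only (7, 6, 6, 5) is free — short on type-B units
  proc-G still needs (5, 7, 7, 5) but only (7, 6, 6, 5) is free — short on type-C units and type-B units


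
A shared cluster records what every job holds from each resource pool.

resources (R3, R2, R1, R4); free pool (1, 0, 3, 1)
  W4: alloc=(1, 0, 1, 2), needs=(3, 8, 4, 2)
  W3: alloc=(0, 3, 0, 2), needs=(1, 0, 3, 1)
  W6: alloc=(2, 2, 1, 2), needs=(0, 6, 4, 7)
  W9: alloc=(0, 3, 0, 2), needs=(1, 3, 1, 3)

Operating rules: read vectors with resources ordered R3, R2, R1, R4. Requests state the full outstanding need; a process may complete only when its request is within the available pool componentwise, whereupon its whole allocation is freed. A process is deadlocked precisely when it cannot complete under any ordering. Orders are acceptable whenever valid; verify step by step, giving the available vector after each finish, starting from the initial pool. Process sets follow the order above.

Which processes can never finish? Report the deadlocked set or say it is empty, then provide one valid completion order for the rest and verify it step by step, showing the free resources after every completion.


The deadlocked set is W4 and W6.
Key observation: the wall is R1: completing W3, W9 brings the pool only to (1, 6, 3, 5), and all the rest need more.
A valid finishing order for the others: W3, W9. Step-by-step check:
  pool = (1, 0, 3, 1)
  W3 needs (1, 0, 3, 1) <= (1, 0, 3, 1) -> finishes; pool += (0, 3, 0, 2) = (1, 3, 3, 3)
  W9 needs (1, 3, 1, 3) <= (1, 3, 3, 3) -> finishes; pool += (0, 3, 0, 2) = (1, 6, 3, 5)
The blocked processes can never fit:
  W4 still needs (3, 8, 4, 2) but only (1, 6, 3, 5) is free — short on R3, R2 and R1
  W6 still needs (0, 6, 4, 7) but only (1, 6, 3, 5) is free — short on R1 and R4


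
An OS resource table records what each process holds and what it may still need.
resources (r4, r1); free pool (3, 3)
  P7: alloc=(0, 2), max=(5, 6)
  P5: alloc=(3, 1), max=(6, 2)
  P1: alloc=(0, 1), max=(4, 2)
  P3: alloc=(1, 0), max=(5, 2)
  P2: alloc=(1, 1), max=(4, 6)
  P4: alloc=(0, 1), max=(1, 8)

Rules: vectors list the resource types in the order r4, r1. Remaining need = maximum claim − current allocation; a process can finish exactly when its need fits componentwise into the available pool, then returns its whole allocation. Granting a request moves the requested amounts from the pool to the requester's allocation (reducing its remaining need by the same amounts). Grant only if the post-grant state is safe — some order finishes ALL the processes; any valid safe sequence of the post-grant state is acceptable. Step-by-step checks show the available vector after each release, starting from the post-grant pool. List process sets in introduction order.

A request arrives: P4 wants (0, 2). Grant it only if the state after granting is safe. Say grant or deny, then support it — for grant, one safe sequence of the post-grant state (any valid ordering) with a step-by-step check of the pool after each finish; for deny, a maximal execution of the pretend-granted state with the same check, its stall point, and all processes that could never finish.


DENY — the pretend-granted state is unsafe.
Key observation: even finishing P5, P1, P3 leaves just (7, 3) free — too little r1 for any of the remaining processes.
Pretend the grant happened; the run P5, P1, P3 goes as far as possible. Walking it through:
  pool = (3, 1)
  run P5 (needs (3, 1), free (3, 1)); after release of (3, 1) the pool is (6, 2)
  run P1 (needs (4, 1), free (6, 2)); after release of (0, 1) the pool is (6, 3)
  run P3 (needs (4, 2), free (6, 3)); after release of (1, 0) the pool is (7, 3)
  P7 still needs (5, 4) but only (7, 3) is free — short on r1
  P2 still needs (3, 5) but only (7, 3) is free — short on r1
  P4 still needs (1, 5) but only (7, 3) is free — short on r1
Processes that could never finish after the grant: P7, P2 and P4.


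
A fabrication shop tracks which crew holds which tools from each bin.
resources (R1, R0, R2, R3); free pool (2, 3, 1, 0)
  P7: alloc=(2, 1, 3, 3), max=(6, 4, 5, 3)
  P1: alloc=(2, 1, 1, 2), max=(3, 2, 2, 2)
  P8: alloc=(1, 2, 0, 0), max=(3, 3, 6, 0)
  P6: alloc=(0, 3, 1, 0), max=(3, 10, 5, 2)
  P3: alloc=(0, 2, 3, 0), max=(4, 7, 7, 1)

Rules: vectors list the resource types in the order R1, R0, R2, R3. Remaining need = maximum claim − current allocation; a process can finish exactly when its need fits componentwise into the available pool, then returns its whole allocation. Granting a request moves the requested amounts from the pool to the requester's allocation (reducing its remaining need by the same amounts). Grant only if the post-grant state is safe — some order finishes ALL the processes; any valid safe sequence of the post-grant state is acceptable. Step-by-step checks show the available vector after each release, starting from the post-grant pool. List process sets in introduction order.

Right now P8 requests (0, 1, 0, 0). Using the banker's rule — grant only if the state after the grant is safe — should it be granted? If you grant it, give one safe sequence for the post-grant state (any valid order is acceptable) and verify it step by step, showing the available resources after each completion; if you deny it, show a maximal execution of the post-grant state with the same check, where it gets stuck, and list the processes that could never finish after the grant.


DENY: after the grant no complete ordering would exist.
Key observation: after P1, P7 the pool peaks at (6, 4, 5, 5), and each blocked process is short somewhere: P8 on R2; P6 on R0; P3 on R0.
Pretend the grant happened; the run P1, P7 goes as far as possible. Verifying each step:
  pool = (2, 2, 1, 0)
  run P1 (needs (1, 1, 1, 0), free (2, 2, 1, 0)); after release of (2, 1, 1, 2) the pool is (4, 3, 2, 2)
  run P7 (needs (4, 3, 2, 0), free (4, 3, 2, 2)); after release of (2, 1, 3, 3) the pool is (6, 4, 5, 5)
  P8 cannot run: need (2, 0, 6, 0) vs free (6, 4, 5, 5) (insufficient R2)
  P6 cannot run: need (3, 7, 4, 2) vs free (6, 4, 5, 5) (insufficient R0)
  P3 cannot run: need (4, 5, 4, 1) vs free (6, 4, 5, 5) (insufficient R0)
Processes that could never finish after the grant: P8, P6 and P3.


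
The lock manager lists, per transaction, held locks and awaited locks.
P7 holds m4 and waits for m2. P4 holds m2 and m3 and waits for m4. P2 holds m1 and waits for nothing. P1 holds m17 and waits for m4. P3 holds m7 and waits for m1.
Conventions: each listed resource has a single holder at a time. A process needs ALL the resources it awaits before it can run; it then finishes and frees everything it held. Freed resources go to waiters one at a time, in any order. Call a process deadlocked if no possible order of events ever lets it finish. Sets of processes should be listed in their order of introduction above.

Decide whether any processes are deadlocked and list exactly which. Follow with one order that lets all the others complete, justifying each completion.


Deadlocked: P7, P4 and P1.
Key observation: the wait chain closes on itself along P7 -> P4 -> P7; P1 waits into the deadlock from upstream.
The rest can finish in the order P2, P3.
Walking it through:
  P2: no waits; runs immediately, freeing m1
  run P3 (all its waits — m1 — are resolved); releases m7


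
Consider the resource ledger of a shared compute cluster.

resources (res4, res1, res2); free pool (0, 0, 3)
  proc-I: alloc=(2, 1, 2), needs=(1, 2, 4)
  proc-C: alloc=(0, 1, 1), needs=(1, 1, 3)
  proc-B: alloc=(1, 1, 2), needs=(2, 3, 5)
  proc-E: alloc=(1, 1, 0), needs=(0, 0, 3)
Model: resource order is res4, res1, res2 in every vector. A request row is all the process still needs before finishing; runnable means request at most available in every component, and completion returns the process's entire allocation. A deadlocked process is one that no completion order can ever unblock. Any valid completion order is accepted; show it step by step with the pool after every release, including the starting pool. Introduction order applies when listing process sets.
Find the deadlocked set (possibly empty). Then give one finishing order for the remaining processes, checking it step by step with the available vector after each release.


No process is deadlocked.
Key observation: there is always a runnable process — proc-E first — so the state unwinds completely.
One completion order for the rest: proc-E, proc-C, proc-I, proc-B. Walking it through:
  pool = (0, 0, 3)
  run proc-E (needs (0, 0, 3), free (0, 0, 3)); after release of (1, 1, 0) the pool is (1, 1, 3)
  run proc-C (needs (1, 1, 3), free (1, 1, 3)); after release of (0, 1, 1) the pool is (1, 2, 4)
  run proc-I (needs (1, 2, 4), free (1, 2, 4)); after release of (2, 1, 2) the pool is (3, 3, 6)
  run proc-B (needs (2, 3, 5), free (3, 3, 6)); after release of (1, 1, 2) the pool is (4, 4, 8)


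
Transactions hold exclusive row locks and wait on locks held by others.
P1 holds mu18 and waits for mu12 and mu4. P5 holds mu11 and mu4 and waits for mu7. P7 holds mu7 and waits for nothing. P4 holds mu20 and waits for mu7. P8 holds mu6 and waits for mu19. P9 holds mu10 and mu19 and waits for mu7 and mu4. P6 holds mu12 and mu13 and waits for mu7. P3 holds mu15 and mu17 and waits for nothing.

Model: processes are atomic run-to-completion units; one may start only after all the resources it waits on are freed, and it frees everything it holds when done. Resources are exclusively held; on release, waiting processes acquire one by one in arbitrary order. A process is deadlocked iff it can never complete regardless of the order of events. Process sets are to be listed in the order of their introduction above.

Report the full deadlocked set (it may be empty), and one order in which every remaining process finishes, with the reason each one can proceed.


Nothing here is deadlocked.
Key observation: there is no circular wait here — follow any chain and it reaches a process that is free to run now.
The rest can finish in the order P7, P5, P6, P3, P1, P4, P9, P8.
Step-by-step check:
  run P7 (it waits on nothing); releases mu7
  run P5 (all its waits — mu7 — are resolved); releases mu11 and mu4
  run P6 (all its waits — mu7 — are resolved); releases mu12 and mu13
  run P3 (it waits on nothing); releases mu15 and mu17
  run P1 (all its waits — mu12 and mu4 — are resolved); releases mu18
  run P4 (all its waits — mu7 — are resolved); releases mu20
  run P9 (all its waits — mu7 and mu4 — are resolved); releases mu10 and mu19
  run P8 (all its waits — mu19 — are resolved); releases mu6


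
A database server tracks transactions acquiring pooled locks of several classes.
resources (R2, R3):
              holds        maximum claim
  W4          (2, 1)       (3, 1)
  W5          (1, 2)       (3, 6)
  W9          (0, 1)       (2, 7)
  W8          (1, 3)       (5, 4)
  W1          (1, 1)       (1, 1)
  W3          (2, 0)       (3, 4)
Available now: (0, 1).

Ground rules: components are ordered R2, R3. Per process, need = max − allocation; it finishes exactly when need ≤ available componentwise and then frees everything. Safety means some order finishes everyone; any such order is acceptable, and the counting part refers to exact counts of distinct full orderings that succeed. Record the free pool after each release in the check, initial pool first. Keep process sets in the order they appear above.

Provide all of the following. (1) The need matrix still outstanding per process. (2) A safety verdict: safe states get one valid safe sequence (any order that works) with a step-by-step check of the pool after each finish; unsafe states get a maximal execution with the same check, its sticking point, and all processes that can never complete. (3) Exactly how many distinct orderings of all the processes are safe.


(1) Need matrix, components ordered R2, R3:
  W4: (1, 0)
  W5: (2, 4)
  W9: (2, 6)
  W8: (4, 1)
  W1: (0, 0)
  W3: (1, 4)
(2) The state is UNSAFE.
Key observation: after W1, W4 the pool peaks at (3, 3), and each blocked process is short somewhere: W5 on R3; W9 on R3; W8 on R2; W3 on R3.
The run W1, W4 cannot be extended any further. Verifying each step:
  pool = (0, 1)
  W1 needs (0, 0) <= (0, 1) -> finishes; pool += (1, 1) = (1, 2)
  W4 needs (1, 0) <= (1, 2) -> finishes; pool += (2, 1) = (3, 3)
  blocked: W5 wants (2, 4), pool (3, 3) — not enough R3
  blocked: W9 wants (2, 6), pool (3, 3) — not enough R3
  blocked: W8 wants (4, 1), pool (3, 3) — not enough R2
  blocked: W3 wants (1, 4), pool (3, 3) — not enough R3
Never able to finish: W5, W9, W8 and W3.
(3) The exact count: 0 of the possible complete orderings are safe sequences.


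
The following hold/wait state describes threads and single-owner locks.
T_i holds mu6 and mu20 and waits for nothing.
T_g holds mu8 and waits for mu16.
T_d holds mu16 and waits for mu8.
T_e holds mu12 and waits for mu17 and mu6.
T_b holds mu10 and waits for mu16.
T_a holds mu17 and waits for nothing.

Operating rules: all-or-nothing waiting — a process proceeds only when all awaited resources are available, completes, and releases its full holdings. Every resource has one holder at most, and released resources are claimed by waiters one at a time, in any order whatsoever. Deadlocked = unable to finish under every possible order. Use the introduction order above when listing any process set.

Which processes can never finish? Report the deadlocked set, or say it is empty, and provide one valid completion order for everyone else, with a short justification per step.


The deadlocked set is T_g, T_d and T_b.
Key observation: T_g -> T_d -> T_g is a circular wait — nothing in it can go first; T_b waits into the deadlock from upstream.
The rest can finish in the order T_i, T_a, T_e.
Check, step by step:
  T_i: no waits; runs immediately, freeing mu6 and mu20
  T_a: no waits; runs immediately, freeing mu17
  T_e: everything it awaited (mu17 and mu6) is free; runs, freeing mu12


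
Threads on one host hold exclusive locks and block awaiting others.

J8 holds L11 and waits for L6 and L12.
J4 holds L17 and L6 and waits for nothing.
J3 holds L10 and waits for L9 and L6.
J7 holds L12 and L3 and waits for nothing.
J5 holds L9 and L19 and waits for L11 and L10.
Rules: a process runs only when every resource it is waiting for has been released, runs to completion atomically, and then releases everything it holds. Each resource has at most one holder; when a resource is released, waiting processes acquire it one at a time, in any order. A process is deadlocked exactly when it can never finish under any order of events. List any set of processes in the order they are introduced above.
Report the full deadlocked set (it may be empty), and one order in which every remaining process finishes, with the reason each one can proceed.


Deadlocked: J3 and J5.
Key observation: J3 -> J5 -> J3 is a circular wait — nothing in it can go first; no other process is dragged down with it.
The rest can finish in the order J4, J7, J8.
Verifying each step:
  run J4 (it waits on nothing); releases L17 and L6
  run J7 (it waits on nothing); releases L12 and L3
  run J8 (all its waits — L6 and L12 — are resolved); releases L11
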